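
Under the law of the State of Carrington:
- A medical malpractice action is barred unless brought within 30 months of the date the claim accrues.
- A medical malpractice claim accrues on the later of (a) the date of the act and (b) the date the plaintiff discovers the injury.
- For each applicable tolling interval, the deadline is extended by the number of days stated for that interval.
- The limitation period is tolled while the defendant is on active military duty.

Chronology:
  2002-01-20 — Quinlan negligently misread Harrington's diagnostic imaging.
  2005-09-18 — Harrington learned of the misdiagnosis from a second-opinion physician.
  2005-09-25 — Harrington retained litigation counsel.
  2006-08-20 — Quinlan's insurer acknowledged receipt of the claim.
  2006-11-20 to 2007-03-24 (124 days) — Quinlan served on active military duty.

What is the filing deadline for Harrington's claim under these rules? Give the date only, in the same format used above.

Taking the later of the act (2002-01-20) and discovery (2005-09-18), the claim accrued on 2005-09-18.
30 months from 2005-09-18 is 2008-03-18.
The defendant's active military service from 2006-11-20 to 2007-03-24 tolled the period for 124 days, extending the deadline to 2008-07-20.
The other events in the timeline have no effect on the limitation period under the stated rules.

2008-07-20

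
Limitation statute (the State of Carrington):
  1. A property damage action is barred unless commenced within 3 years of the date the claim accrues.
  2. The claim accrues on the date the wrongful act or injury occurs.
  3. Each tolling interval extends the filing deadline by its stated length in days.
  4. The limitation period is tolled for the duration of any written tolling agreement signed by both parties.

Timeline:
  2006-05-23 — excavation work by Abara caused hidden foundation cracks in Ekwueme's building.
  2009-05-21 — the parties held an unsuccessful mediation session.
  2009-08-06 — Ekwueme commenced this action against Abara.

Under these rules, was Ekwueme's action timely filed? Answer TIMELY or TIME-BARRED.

The claim accrued on 2006-05-23, when the wrongful act occurred.
3 years from 2006-05-23 is 2009-05-23.
Nothing else in the chronology tolls or restarts the period.
The 2009-08-06 filing falls after the 2009-05-23 deadline; the claim is time-barred.

TIME-BARRED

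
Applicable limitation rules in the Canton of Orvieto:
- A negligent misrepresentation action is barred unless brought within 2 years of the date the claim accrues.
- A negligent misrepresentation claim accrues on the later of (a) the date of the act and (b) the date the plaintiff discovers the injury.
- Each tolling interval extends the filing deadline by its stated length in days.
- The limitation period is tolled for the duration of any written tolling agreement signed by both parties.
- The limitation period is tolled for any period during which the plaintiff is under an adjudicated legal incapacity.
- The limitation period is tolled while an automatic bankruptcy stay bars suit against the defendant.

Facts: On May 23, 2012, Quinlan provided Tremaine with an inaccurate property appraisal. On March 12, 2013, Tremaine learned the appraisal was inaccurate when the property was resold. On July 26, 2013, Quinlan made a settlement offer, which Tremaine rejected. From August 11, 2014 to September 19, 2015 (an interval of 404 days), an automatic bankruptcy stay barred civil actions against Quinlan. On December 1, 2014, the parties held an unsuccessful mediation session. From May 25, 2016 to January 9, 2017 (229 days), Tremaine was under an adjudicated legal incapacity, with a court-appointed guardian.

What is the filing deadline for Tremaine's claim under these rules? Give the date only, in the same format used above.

April 19, 2016

The claim accrued on March 12, 2013 — the later of the May 23, 2012 act and the March 12, 2013 discovery.
2 years from March 12, 2013 is March 12, 2015.
The automatic bankruptcy stay from August 11, 2014 to September 19, 2015 tolled the period for 404 days, extending the deadline to April 19, 2016.
The plaintiff's legal incapacity from May 25, 2016 to January 9, 2017 began after the period had already run on April 19, 2016, so it has no tolling effect.
The other events in the timeline have no effect on the limitation period under the stated rules.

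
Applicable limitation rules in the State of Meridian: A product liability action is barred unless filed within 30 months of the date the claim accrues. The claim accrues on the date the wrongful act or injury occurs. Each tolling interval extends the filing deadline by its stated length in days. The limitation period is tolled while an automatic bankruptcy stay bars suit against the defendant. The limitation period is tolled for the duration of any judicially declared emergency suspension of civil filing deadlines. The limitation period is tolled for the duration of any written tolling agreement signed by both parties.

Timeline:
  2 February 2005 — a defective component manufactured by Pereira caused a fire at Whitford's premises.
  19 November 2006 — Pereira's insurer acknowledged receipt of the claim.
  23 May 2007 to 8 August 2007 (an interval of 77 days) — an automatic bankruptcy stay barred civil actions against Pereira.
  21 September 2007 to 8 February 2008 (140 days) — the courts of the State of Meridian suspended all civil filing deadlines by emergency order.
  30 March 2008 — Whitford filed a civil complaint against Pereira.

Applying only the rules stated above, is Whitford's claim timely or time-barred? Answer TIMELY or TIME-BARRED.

TIME-BARRED

The limitation period began to run on 2 February 2005.
30 months from 2 February 2005 is 2 August 2007.
The automatic bankruptcy stay from 23 May 2007 to 8 August 2007 tolled the period for 77 days, extending the deadline to 18 October 2007.
The period was tolled for 140 days by the emergency suspension of filing deadlines (21 September 2007 to 8 February 2008), pushing the deadline to 6 March 2008.
Nothing else in the chronology tolls or restarts the period.
Whitford filed on 30 March 2008, after the 6 March 2008 deadline, so the action is time-barred.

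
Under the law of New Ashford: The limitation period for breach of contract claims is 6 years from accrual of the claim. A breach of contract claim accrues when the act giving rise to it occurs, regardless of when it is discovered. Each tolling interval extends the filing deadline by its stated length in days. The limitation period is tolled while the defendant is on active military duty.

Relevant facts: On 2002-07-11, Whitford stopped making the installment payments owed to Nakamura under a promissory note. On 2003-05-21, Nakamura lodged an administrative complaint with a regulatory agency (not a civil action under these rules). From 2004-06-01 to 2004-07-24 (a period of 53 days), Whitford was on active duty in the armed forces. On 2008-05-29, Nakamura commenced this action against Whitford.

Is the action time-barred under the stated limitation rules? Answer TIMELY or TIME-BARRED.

TIMELY

The claim accrued on 2002-07-11, the date of the act.
Adding the 6 years base period to 2002-07-11 gives a deadline of 2008-07-11, before any tolling.
The period was tolled for 53 days by the defendant's active military service (2004-06-01 to 2004-07-24), pushing the deadline to 2008-09-02.
Nothing else in the chronology tolls or restarts the period.
Nakamura filed on 2008-05-29, before the 2008-09-02 deadline, so the action is timely.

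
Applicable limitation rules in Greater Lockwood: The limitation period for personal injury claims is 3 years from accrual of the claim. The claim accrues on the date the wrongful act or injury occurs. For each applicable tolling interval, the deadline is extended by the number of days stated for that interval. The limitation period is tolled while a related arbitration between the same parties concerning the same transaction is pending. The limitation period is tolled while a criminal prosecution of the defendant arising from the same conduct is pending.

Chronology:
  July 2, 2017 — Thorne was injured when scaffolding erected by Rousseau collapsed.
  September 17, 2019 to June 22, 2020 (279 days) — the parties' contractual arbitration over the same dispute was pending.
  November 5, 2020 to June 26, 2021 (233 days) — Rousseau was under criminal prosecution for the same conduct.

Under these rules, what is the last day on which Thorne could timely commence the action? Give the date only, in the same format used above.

November 26, 2021

The claim accrued on July 2, 2017, the date of the act.
The untolled deadline — 3 years after July 2, 2017 — is July 2, 2020.
The period was tolled for 279 days by the pending related arbitration (September 17, 2019 to June 22, 2020), pushing the deadline to April 7, 2021.
Because the pending criminal prosecution ran from November 5, 2020 to June 26, 2021, the deadline is extended by 233 days to November 26, 2021.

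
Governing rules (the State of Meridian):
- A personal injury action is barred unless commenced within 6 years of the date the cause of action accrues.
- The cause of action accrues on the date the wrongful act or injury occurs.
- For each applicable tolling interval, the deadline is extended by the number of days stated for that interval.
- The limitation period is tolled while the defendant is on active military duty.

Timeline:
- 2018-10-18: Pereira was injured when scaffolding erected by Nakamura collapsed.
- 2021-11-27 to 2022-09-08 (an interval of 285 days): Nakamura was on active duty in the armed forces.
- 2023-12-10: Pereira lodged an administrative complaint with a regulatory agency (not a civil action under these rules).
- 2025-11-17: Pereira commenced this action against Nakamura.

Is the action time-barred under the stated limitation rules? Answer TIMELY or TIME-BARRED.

TIME-BARRED

The cause of action accrued on 2018-10-18, the date of the act.
Adding the 6 years base period to 2018-10-18 gives a deadline of 2024-10-18, before any tolling.
The period was tolled for 285 days by the defendant's active military service (2021-11-27 to 2022-09-08), pushing the deadline to 2025-07-30.
The other events in the timeline have no effect on the limitation period under the stated rules.
Pereira filed on 2025-11-17, after the 2025-07-30 deadline, so the action is time-barred.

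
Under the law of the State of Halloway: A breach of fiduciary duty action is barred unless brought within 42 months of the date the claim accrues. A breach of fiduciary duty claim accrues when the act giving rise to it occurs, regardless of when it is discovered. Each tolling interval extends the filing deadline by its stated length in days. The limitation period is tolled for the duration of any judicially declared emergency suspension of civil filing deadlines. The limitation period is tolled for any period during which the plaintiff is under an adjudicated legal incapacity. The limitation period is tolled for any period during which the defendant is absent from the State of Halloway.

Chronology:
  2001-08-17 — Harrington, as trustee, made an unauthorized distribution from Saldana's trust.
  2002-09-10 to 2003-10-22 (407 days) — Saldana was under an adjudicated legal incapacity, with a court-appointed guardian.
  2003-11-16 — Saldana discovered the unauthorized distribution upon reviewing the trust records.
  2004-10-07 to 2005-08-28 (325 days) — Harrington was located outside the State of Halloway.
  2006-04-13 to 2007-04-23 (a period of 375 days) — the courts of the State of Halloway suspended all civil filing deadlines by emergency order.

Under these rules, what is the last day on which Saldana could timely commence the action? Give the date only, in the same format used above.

The claim accrued on 2001-08-17, when the wrongful act occurred; under the stated occurrence rule the 2003-11-16 discovery does not delay accrual.
The untolled deadline — 42 months after 2001-08-17 — is 2005-02-17.
Because the plaintiff's legal incapacity ran from 2002-09-10 to 2003-10-22, the deadline is extended by 407 days to 2006-03-31.
The defendant's absence from the jurisdiction from 2004-10-07 to 2005-08-28 tolled the period for 325 days, extending the deadline to 2007-02-19.
The emergency suspension of filing deadlines from 2006-04-13 to 2007-04-23 tolled the period for 375 days, extending the deadline to 2008-02-29.

2008-02-29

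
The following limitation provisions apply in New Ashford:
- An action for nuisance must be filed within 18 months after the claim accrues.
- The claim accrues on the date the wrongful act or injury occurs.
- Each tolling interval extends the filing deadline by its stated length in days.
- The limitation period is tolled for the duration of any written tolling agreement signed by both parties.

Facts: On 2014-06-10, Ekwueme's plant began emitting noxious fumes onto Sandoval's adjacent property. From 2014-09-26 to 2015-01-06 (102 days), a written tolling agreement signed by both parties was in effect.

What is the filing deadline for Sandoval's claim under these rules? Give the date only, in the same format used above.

The claim accrued on 2014-06-10, the date of the act.
Adding the 18 months base period to 2014-06-10 gives a deadline of 2015-12-10, before any tolling.
The written tolling agreement from 2014-09-26 to 2015-01-06 tolled the period for 102 days, extending the deadline to 2016-03-21.

2016-03-21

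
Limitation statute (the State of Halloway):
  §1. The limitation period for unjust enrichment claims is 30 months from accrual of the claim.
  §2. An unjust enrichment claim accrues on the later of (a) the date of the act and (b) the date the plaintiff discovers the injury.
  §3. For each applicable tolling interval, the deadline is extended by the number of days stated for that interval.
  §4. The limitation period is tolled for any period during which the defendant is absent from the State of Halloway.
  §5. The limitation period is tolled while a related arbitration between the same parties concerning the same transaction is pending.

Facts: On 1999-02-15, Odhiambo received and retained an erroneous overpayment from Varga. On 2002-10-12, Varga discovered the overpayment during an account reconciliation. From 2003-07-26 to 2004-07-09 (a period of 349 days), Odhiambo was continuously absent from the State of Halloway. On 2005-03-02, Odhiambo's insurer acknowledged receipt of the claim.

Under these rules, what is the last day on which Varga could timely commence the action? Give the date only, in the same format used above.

The claim accrued on 2002-10-12 — the later of the 1999-02-15 act and the 2002-10-12 discovery.
30 months from 2002-10-12 is 2005-04-12.
The defendant's absence from the jurisdiction from 2003-07-26 to 2004-07-09 tolled the period for 349 days, extending the deadline to 2006-03-27.
Nothing else in the chronology tolls or restarts the period.

2006-03-27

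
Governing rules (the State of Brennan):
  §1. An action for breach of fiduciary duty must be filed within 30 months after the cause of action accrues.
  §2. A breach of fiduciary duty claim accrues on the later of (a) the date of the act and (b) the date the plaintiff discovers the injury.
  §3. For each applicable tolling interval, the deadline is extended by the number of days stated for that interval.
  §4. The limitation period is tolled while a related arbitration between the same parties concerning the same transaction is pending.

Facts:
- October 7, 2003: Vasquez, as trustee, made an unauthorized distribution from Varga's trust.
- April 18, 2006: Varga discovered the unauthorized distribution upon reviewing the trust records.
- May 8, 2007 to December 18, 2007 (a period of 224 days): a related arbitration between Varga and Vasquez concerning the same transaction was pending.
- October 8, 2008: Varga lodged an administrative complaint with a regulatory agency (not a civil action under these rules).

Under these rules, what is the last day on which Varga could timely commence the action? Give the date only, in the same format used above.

May 30, 2009

Because discovery on April 18, 2006 post-dates the October 7, 2003 act, accrual under the later-of rule falls on April 18, 2006.
The untolled deadline — 30 months after April 18, 2006 — is October 18, 2008.
Because the pending related arbitration ran from May 8, 2007 to December 18, 2007, the deadline is extended by 224 days to May 30, 2009.
Nothing else in the chronology tolls or restarts the period.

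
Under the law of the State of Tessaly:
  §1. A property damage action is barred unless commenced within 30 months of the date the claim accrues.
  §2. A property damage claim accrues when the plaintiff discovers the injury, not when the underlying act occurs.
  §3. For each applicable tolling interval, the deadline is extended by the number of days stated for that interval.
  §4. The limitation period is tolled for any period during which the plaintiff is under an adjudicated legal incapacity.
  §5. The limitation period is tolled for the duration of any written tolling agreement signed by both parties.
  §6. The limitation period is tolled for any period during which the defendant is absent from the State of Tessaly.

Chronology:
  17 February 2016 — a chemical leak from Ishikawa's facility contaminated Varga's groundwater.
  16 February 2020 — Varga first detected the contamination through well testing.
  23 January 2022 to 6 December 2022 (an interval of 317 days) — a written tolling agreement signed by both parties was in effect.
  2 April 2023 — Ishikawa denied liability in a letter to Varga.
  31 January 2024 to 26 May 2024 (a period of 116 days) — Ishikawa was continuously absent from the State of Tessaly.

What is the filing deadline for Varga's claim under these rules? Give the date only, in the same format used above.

29 June 2023

The claim did not accrue until Varga discovered the injury on 16 February 2020; the 17 February 2016 act date does not start the clock under the stated rule.
Adding the 30 months base period to 16 February 2020 gives a deadline of 16 August 2022, before any tolling.
The period was tolled for 317 days by the written tolling agreement (23 January 2022 to 6 December 2022), pushing the deadline to 29 June 2023.
The defendant's absence from the jurisdiction from 31 January 2024 to 26 May 2024 began after the period had already run on 29 June 2023, so it has no tolling effect.
The other events in the timeline have no effect on the limitation period under the stated rules.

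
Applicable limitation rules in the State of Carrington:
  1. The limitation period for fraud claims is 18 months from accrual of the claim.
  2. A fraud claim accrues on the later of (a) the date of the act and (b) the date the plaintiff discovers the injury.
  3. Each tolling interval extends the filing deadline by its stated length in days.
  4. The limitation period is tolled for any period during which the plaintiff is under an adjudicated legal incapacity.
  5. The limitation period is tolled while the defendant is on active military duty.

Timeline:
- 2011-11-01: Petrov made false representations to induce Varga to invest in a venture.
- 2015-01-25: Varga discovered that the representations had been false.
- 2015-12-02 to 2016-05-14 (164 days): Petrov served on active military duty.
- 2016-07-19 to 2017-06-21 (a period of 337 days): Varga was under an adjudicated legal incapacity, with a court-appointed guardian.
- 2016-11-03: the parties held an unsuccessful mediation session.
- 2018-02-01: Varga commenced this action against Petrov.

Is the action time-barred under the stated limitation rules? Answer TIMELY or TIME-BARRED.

TIME-BARRED

Taking the later of the act (2011-11-01) and discovery (2015-01-25), the claim accrued on 2015-01-25.
18 months from 2015-01-25 is 2016-07-25.
The period was tolled for 164 days by the defendant's active military service (2015-12-02 to 2016-05-14), pushing the deadline to 2017-01-05.
The period was tolled for 337 days by the plaintiff's legal incapacity (2016-07-19 to 2017-06-21), pushing the deadline to 2017-12-08.
Nothing else in the chronology tolls or restarts the period.
Varga filed on 2018-02-01, after the 2017-12-08 deadline, so the action is time-barred.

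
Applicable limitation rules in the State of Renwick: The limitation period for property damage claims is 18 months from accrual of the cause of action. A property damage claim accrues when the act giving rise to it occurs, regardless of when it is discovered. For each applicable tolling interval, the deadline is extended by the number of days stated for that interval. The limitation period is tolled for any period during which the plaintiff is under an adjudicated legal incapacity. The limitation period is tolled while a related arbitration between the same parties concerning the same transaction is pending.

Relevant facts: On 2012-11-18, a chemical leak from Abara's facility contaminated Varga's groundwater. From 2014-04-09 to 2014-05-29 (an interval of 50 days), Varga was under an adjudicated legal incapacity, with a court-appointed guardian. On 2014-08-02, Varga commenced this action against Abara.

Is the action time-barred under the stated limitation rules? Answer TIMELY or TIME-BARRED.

The cause of action accrued on 2012-11-18, the date of the act.
The untolled deadline — 18 months after 2012-11-18 — is 2014-05-18.
The plaintiff's legal incapacity from 2014-04-09 to 2014-05-29 tolled the period for 50 days, extending the deadline to 2014-07-07.
The 2014-08-02 filing falls after the 2014-07-07 deadline; the claim is time-barred.

TIME-BARRED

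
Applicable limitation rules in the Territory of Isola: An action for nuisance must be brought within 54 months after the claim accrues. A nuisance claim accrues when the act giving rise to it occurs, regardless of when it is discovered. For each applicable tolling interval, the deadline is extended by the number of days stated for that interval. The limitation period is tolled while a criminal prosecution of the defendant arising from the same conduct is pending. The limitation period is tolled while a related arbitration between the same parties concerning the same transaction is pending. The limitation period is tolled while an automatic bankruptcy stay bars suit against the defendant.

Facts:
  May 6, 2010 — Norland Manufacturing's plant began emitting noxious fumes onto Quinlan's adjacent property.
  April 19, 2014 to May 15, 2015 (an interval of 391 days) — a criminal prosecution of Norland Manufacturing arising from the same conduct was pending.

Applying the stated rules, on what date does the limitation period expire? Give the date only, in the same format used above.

December 2, 2015

The limitation period began to run on May 6, 2010.
54 months from May 6, 2010 is November 6, 2014.
Because the pending criminal prosecution ran from April 19, 2014 to May 15, 2015, the deadline is extended by 391 days to December 2, 2015.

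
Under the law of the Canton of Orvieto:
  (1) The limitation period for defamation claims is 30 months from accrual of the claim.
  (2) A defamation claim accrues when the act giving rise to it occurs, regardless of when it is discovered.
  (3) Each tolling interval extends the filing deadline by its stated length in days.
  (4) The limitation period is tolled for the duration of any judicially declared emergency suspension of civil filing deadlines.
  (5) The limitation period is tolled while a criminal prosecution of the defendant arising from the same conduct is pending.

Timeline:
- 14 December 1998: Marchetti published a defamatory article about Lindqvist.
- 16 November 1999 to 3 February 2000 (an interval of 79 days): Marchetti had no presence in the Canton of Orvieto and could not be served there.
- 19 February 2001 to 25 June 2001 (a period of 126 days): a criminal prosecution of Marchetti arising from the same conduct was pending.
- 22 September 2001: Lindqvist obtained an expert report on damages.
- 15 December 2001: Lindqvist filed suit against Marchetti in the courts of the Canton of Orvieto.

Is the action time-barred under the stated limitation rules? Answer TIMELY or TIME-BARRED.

TIME-BARRED

The claim accrued on 14 December 1998, the date of the act.
Adding the 30 months base period to 14 December 1998 gives a deadline of 14 June 2001, before any tolling.
The period was tolled for 126 days by the pending criminal prosecution (19 February 2001 to 25 June 2001), pushing the deadline to 18 October 2001.
The defendant's absence from the jurisdiction from 16 November 1999 to 3 February 2000 does not toll the period, because no stated rule makes the defendant's absence a tolling event.
Nothing else in the chronology tolls or restarts the period.
Lindqvist filed on 15 December 2001, after the 18 October 2001 deadline, so the action is time-barred.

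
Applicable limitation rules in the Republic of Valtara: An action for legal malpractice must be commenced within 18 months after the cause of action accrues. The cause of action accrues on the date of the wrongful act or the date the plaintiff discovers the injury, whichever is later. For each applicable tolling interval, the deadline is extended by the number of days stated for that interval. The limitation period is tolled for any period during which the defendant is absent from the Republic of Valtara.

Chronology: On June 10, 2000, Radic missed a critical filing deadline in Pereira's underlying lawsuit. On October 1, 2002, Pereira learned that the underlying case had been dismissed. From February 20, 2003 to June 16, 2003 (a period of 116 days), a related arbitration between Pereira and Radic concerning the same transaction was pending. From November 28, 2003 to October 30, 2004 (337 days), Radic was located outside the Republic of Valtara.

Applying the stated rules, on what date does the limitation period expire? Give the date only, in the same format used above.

March 4, 2005

The claim accrued on October 1, 2002 — the later of the June 10, 2000 act and the October 1, 2002 discovery.
Adding the 18 months base period to October 1, 2002 gives a deadline of April 1, 2004, before any tolling.
The defendant's absence from the jurisdiction from November 28, 2003 to October 30, 2004 tolled the period for 337 days, extending the deadline to March 4, 2005.
No stated provision tolls the period for a pending arbitration, so the interval from February 20, 2003 to June 16, 2003 has no effect on the deadline.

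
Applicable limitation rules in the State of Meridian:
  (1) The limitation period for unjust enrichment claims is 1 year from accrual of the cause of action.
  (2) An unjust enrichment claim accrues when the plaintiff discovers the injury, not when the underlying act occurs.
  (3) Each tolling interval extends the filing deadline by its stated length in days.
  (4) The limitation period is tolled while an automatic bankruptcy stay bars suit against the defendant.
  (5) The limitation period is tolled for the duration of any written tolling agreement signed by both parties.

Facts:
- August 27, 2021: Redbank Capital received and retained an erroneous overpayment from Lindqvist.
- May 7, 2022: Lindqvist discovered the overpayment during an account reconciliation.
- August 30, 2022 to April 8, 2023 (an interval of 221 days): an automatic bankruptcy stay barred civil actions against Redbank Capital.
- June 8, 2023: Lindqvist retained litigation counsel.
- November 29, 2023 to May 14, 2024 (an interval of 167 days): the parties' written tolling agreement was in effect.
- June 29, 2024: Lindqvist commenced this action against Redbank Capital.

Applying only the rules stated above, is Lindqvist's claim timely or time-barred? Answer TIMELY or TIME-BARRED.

Under the discovery rule, the claim accrued on May 7, 2022, when Lindqvist discovered the injury — not on the August 27, 2021 date of the underlying act.
The untolled deadline — 1 year after May 7, 2022 — is May 7, 2023.
Because the automatic bankruptcy stay ran from August 30, 2022 to April 8, 2023, the deadline is extended by 221 days to December 14, 2023.
Because the written tolling agreement ran from November 29, 2023 to May 14, 2024, the deadline is extended by 167 days to May 29, 2024.
None of the other events listed affects the running of the period under the stated rules.
The June 29, 2024 filing falls after the May 29, 2024 deadline; the claim is time-barred.

TIME-BARRED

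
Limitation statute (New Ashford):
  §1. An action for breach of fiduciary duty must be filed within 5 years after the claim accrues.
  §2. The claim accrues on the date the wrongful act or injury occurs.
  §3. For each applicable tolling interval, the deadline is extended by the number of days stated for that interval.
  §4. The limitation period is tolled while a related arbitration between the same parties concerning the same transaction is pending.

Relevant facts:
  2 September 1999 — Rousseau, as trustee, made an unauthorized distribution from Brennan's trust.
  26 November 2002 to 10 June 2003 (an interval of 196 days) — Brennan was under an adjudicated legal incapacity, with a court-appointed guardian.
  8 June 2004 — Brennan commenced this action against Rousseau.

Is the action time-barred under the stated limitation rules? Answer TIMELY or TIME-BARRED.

TIMELY

The limitation period began to run on 2 September 1999.
5 years from 2 September 1999 is 2 September 2004.
No stated provision tolls the period for the plaintiff's incapacity, so the interval from 26 November 2002 to 10 June 2003 has no effect on the deadline.
Filing on 8 June 2004 beat the 2 September 2004 deadline — the action is timely.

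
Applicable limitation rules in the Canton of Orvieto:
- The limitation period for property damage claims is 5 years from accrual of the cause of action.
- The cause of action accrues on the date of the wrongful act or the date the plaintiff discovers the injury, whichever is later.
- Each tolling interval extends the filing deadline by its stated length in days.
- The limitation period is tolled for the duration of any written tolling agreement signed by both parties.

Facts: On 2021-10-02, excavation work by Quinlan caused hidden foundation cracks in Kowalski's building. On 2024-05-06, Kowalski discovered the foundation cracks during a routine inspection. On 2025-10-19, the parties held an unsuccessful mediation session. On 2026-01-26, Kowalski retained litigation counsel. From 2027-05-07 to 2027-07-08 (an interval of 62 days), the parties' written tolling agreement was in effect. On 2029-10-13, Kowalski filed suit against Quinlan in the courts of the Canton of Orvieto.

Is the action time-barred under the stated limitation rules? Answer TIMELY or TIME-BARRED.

TIME-BARRED

Because discovery on 2024-05-06 post-dates the 2021-10-02 act, accrual under the later-of rule falls on 2024-05-06.
5 years from 2024-05-06 is 2029-05-06.
The period was tolled for 62 days by the written tolling agreement (2027-05-07 to 2027-07-08), pushing the deadline to 2029-07-07.
Nothing else in the chronology tolls or restarts the period.
Filing on 2029-10-13 missed the 2029-07-07 deadline — the action is time-barred.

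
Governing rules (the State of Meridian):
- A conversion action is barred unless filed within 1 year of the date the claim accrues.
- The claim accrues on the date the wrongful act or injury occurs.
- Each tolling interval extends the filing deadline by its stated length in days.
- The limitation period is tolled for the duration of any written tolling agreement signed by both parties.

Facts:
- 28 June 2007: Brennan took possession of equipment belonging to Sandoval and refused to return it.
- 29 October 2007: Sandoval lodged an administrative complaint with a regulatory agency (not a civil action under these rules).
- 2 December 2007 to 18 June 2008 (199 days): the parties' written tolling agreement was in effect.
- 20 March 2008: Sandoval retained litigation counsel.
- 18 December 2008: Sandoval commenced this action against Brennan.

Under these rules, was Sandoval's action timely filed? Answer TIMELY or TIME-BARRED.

The claim accrued on 28 June 2007, when the wrongful act occurred.
1 year from 28 June 2007 is 28 June 2008.
The written tolling agreement from 2 December 2007 to 18 June 2008 tolled the period for 199 days, extending the deadline to 13 January 2009.
None of the other events listed affects the running of the period under the stated rules.
Filing on 18 December 2008 beat the 13 January 2009 deadline — the action is timely.

TIMELY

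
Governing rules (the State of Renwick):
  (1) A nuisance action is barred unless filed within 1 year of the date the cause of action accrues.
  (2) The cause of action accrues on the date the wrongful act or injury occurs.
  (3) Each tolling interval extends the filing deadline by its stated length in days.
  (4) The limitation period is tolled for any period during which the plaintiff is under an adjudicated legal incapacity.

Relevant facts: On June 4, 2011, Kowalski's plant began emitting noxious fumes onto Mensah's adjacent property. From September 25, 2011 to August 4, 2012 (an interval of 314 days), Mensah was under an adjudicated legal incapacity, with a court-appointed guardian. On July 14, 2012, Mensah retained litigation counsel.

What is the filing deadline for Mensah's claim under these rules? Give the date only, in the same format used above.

The claim accrued on June 4, 2011, when the wrongful act occurred.
Adding the 1 year base period to June 4, 2011 gives a deadline of June 4, 2012, before any tolling.
The period was tolled for 314 days by the plaintiff's legal incapacity (September 25, 2011 to August 4, 2012), pushing the deadline to April 14, 2013.
Nothing else in the chronology tolls or restarts the period.

April 14, 2013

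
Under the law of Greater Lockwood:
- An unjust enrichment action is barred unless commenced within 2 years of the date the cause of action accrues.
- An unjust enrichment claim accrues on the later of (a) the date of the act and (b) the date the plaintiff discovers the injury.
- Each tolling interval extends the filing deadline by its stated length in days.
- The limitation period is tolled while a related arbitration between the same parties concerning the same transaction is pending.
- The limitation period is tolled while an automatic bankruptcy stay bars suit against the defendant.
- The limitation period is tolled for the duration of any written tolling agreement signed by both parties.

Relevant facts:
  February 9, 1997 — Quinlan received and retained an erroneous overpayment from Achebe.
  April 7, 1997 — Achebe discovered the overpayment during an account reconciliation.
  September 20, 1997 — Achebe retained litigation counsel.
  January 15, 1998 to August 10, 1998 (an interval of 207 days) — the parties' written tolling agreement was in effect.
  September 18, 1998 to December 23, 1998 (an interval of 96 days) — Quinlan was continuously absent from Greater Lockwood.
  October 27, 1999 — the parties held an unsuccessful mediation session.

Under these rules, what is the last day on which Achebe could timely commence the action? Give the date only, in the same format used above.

October 31, 1999

Because discovery on April 7, 1997 post-dates the February 9, 1997 act, accrual under the later-of rule falls on April 7, 1997.
2 years from April 7, 1997 is April 7, 1999.
The period was tolled for 207 days by the written tolling agreement (January 15, 1998 to August 10, 1998), pushing the deadline to October 31, 1999.
The defendant's absence from the jurisdiction from September 18, 1998 to December 23, 1998 does not toll the period, because no stated rule makes the defendant's absence a tolling event.
Nothing else in the chronology tolls or restarts the period.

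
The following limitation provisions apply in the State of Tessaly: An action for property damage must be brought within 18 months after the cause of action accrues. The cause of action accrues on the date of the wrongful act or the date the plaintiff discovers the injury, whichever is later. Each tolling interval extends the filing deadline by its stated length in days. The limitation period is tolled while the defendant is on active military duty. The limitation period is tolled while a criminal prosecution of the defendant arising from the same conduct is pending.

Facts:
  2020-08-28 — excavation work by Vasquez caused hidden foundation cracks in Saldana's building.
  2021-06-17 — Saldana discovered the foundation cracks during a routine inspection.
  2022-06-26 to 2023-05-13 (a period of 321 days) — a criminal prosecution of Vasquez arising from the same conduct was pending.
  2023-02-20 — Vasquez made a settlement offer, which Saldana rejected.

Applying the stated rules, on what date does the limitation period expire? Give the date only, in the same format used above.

2023-11-03

The claim accrued on 2021-06-17 — the later of the 2020-08-28 act and the 2021-06-17 discovery.
Adding the 18 months base period to 2021-06-17 gives a deadline of 2022-12-17, before any tolling.
The pending criminal prosecution from 2022-06-26 to 2023-05-13 tolled the period for 321 days, extending the deadline to 2023-11-03.
The other events in the timeline have no effect on the limitation period under the stated rules.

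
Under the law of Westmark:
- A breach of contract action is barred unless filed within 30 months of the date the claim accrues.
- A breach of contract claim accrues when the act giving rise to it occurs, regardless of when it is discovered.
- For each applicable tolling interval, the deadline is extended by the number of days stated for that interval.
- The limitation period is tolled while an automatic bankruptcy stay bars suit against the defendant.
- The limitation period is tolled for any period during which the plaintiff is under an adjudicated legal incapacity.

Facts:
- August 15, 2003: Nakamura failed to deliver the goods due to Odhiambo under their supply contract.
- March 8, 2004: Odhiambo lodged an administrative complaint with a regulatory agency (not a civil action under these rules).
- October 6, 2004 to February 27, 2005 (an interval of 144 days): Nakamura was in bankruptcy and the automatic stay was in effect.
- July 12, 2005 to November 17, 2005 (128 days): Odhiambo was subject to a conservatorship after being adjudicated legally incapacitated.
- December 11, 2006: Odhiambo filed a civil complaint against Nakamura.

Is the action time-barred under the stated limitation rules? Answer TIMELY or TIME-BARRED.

TIME-BARRED

The limitation period began to run on August 15, 2003.
Adding the 30 months base period to August 15, 2003 gives a deadline of February 15, 2006, before any tolling.
Because the automatic bankruptcy stay ran from October 6, 2004 to February 27, 2005, the deadline is extended by 144 days to July 9, 2006.
Because the plaintiff's legal incapacity ran from July 12, 2005 to November 17, 2005, the deadline is extended by 128 days to November 14, 2006.
The other events in the timeline have no effect on the limitation period under the stated rules.
Filing on December 11, 2006 missed the November 14, 2006 deadline — the action is time-barred.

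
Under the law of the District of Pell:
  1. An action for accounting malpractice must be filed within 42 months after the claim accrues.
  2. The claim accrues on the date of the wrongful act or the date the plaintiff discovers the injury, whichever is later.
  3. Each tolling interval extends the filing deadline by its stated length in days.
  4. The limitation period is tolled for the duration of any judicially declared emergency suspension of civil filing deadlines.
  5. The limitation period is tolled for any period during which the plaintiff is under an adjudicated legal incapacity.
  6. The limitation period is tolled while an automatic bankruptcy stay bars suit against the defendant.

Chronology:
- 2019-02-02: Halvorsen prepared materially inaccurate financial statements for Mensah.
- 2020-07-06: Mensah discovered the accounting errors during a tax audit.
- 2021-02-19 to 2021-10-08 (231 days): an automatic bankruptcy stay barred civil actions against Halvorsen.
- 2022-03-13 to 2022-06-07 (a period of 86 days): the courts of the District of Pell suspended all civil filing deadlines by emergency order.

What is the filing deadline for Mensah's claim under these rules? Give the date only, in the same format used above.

2024-11-18

Because discovery on 2020-07-06 post-dates the 2019-02-02 act, accrual under the later-of rule falls on 2020-07-06.
Adding the 42 months base period to 2020-07-06 gives a deadline of 2024-01-06, before any tolling.
The automatic bankruptcy stay from 2021-02-19 to 2021-10-08 tolled the period for 231 days, extending the deadline to 2024-08-24.
The emergency suspension of filing deadlines from 2022-03-13 to 2022-06-07 tolled the period for 86 days, extending the deadline to 2024-11-18.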